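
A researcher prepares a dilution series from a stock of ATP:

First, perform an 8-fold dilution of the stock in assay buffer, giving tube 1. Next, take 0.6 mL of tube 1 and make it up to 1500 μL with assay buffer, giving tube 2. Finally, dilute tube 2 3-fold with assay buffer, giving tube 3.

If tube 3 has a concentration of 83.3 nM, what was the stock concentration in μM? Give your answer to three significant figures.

5.00 μM

Step 1: 8-fold → factor 8
Step 2: 0.6 mL brought to 1500 μL → factor 1.5/0.6 = 2.5
Step 3: 3-fold → factor 3
Overall dilution factor = 8 × 2.5 × 3 = 60
Stock = 83.3 nM × 60 = 4998 nM = 5.00 μM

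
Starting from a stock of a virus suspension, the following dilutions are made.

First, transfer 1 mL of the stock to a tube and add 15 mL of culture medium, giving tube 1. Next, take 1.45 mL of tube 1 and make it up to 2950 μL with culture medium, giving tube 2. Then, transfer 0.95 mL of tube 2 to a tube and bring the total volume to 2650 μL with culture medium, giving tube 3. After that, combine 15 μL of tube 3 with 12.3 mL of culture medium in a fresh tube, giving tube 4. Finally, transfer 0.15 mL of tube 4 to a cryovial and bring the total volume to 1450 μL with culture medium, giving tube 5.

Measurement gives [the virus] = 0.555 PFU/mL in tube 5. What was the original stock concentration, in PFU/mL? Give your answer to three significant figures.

Step 1: 1 mL + 15 mL = 16 mL total → factor 16/1 = 16
Step 2: 1.45 mL brought to 2950 μL → factor 2.95/1.45 = 2.0345
Step 3: 0.95 mL brought to 2650 μL → factor 2.65/0.95 = 2.7895
Step 4: 15 μL + 12.3 mL = 12315 μL total → factor 12315/15 = 821
Step 5: 0.15 mL brought to 1450 μL → factor 1.45/0.15 = 9.6667
Overall dilution factor = 16 × 2.0345 × 2.7895 × 821 × 9.6667 = 7.2064 × 10^5
Stock = 0.555 PFU/mL × 7.2064 × 10^5 = 4.00 × 10^5 PFU/mL

4.00 × 10^5 PFU/mL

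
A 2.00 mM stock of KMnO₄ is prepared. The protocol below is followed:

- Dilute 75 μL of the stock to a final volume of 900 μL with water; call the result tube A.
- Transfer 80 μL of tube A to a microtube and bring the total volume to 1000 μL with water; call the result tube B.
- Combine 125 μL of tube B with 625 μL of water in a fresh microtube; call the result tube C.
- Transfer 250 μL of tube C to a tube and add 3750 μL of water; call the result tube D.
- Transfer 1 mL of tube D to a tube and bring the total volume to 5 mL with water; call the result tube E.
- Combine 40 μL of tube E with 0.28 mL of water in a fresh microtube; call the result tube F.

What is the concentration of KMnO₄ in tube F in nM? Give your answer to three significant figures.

3.47 nM

Step 1: 75 μL brought to 900 μL → factor 900/75 = 12
Step 2: 80 μL brought to 1000 μL → factor 1000/80 = 12.5
Step 3: 125 μL + 625 μL = 750 μL total → factor 750/125 = 6
Step 4: 250 μL + 3750 μL = 4000 μL total → factor 4000/250 = 16
Step 5: 1 mL brought to 5 mL → factor 5/1 = 5
Step 6: 40 μL + 0.28 mL = 320 μL total → factor 320/40 = 8
Overall dilution factor = 12 × 12.5 × 6 × 16 × 5 × 8 = 5.76 × 10^5
Final = 2.00 mM / 5.76 × 10^5 = 3.472 × 10^-6 mM = 3.47 nM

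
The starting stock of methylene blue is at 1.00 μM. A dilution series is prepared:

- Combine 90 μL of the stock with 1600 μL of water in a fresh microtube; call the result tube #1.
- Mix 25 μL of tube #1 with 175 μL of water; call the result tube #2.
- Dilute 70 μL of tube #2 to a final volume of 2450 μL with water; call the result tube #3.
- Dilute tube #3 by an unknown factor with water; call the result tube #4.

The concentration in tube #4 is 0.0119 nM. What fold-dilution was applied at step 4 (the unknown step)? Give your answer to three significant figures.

Step 1: 90 μL + 1600 μL = 1690 μL total → factor 1690/90 = 18.778
Step 2: 25 μL + 175 μL = 200 μL total → factor 200/25 = 8
Step 3: 70 μL brought to 2450 μL → factor 2450/70 = 35
Step 4: unknown factor x
Product of known-step factors = 5257.8
Overall factor = 1.00 μM / (0.0119 nM) = 84034
x = 84034 / 5257.8 = 16.0

16.0-fold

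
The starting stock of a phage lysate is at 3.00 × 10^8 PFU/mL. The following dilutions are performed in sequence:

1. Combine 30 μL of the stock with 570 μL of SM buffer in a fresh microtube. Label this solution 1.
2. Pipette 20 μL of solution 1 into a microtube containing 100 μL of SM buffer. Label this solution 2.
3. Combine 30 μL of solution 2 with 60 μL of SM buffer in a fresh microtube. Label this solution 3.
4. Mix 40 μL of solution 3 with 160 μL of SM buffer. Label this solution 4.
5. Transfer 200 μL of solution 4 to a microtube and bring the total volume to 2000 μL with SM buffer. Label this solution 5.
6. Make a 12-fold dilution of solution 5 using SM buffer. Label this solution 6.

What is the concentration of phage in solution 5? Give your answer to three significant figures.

Step 1: 30 μL + 570 μL = 600 μL total → factor 600/30 = 20
Step 2: 20 μL + 100 μL = 120 μL total → factor 120/20 = 6
Step 3: 30 μL + 60 μL = 90 μL total → factor 90/30 = 3
Step 4: 40 μL + 160 μL = 200 μL total → factor 200/40 = 5
Step 5: 200 μL brought to 2000 μL → factor 2000/200 = 10
Dilution factor through solution 5 = 20 × 6 × 3 × 5 × 10 = 18000
[solution 5] = 3.00 × 10^8 PFU/mL / 18000 = 1.67 × 10^4 PFU/mL

1.67 × 10^4 PFU/mL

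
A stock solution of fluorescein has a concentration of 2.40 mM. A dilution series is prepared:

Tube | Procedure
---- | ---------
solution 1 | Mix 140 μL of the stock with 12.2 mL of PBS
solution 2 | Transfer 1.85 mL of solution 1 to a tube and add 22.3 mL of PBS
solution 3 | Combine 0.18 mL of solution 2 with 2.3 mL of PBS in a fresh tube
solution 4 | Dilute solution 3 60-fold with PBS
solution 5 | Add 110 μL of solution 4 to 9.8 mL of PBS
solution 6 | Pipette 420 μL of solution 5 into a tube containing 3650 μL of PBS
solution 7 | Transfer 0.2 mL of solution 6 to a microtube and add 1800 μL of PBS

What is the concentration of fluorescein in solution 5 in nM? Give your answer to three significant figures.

Step 1: 140 μL + 12.2 mL = 12340 μL total → factor 12340/140 = 88.143
Step 2: 1.85 mL + 22.3 mL = 24.15 mL total → factor 24.15/1.85 = 13.054
Step 3: 0.18 mL + 2.3 mL = 2.48 mL total → factor 2.48/0.18 = 13.778
Step 4: 60-fold → factor 60
Step 5: 110 μL + 9.8 mL = 9910 μL total → factor 9910/110 = 90.091
Dilution factor through solution 5 = 88.143 × 13.054 × 13.778 × 60 × 90.091 = 8.5693 × 10^7
[solution 5] = 2.40 mM / 8.5693 × 10^7 = 2.801 × 10^-8 mM = 0.0280 nM

0.0280 nM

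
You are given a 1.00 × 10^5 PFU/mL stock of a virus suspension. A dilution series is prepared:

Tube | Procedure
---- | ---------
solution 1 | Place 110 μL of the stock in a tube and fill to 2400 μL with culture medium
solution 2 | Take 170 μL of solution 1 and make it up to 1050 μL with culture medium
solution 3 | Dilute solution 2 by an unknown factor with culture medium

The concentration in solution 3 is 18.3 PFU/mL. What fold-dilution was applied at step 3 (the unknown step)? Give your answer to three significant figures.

Step 1: 110 μL brought to 2400 μL → factor 2400/110 = 21.818
Step 2: 170 μL brought to 1050 μL → factor 1050/170 = 6.1765
Step 3: unknown factor x
Product of known-step factors = 134.76
Overall factor = 1.00 × 10^5 PFU/mL / (18.3 PFU/mL) = 5464.5
x = 5464.5 / 134.76 = 40.5

40.5-fold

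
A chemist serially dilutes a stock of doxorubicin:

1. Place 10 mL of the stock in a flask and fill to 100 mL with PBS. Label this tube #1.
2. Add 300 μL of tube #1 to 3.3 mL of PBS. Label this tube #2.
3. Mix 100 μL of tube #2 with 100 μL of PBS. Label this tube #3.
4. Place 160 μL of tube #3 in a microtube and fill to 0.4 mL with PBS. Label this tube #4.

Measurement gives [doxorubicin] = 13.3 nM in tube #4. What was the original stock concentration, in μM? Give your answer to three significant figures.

7.98 μM

Step 1: 10 mL brought to 100 mL → factor 100/10 = 10
Step 2: 300 μL + 3.3 mL = 3600 μL total → factor 3600/300 = 12
Step 3: 100 μL + 100 μL = 200 μL total → factor 200/100 = 2
Step 4: 160 μL brought to 0.4 mL → factor 400/160 = 2.5
Overall dilution factor = 10 × 12 × 2 × 2.5 = 600
Stock = 13.3 nM × 600 = 7980 nM = 7.98 μM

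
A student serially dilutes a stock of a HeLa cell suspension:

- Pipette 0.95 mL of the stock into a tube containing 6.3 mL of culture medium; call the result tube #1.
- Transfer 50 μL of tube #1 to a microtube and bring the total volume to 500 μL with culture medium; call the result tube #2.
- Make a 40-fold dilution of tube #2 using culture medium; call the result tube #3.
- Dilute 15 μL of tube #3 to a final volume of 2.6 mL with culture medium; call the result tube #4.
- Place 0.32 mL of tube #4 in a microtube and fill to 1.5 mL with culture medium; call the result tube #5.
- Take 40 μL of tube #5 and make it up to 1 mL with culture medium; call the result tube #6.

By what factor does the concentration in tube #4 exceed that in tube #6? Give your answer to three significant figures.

Step 1: 0.95 mL + 6.3 mL = 7.25 mL total → factor 7.25/0.95 = 7.6316
Step 2: 50 μL brought to 500 μL → factor 500/50 = 10
Step 3: 40-fold → factor 40
Step 4: 15 μL brought to 2.6 mL → factor 2600/15 = 173.33
Step 5: 0.32 mL brought to 1.5 mL → factor 1.5/0.32 = 4.6875
Step 6: 40 μL brought to 1 mL → factor 1000/40 = 25
Dilution factor to tube #4 = 5.2912 × 10^5; to tube #6 = 6.2007 × 10^7
[tube #4]/[tube #6] = (factor to tube #6)/(factor to tube #4) = 6.2007 × 10^7/5.2912 × 10^5 = 117

117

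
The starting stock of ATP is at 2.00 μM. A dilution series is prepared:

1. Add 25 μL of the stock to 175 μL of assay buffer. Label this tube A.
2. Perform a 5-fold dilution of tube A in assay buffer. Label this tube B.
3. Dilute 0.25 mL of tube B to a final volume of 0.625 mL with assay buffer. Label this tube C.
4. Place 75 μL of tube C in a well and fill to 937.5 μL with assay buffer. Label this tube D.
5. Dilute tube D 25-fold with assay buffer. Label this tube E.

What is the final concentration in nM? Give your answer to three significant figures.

0.0640 nM

Step 1: 25 μL + 175 μL = 200 μL total → factor 200/25 = 8
Step 2: 5-fold → factor 5
Step 3: 0.25 mL brought to 0.625 mL → factor 0.625/0.25 = 2.5
Step 4: 75 μL brought to 937.5 μL → factor 937.5/75 = 12.5
Step 5: 25-fold → factor 25
Overall dilution factor = 8 × 5 × 2.5 × 12.5 × 25 = 31250
Final = 2.00 μM / 31250 = 6.400 × 10^-5 μM = 0.0640 nM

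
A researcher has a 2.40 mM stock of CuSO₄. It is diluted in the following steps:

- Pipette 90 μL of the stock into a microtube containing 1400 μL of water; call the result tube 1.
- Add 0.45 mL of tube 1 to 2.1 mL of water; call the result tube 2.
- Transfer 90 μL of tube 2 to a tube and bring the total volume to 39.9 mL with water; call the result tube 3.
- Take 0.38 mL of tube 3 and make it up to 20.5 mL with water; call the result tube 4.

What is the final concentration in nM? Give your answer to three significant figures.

Step 1: 90 μL + 1400 μL = 1490 μL total → factor 1490/90 = 16.556
Step 2: 0.45 mL + 2.1 mL = 2.55 mL total → factor 2.55/0.45 = 5.6667
Step 3: 90 μL brought to 39.9 mL → factor 39900/90 = 443.33
Step 4: 0.38 mL brought to 20.5 mL → factor 20.5/0.38 = 53.947
Overall dilution factor = 16.556 × 5.6667 × 443.33 × 53.947 = 2.2437 × 10^6
Final = 2.40 mM / 2.2437 × 10^6 = 1.070 × 10^-6 mM = 1.07 nM

1.07 nM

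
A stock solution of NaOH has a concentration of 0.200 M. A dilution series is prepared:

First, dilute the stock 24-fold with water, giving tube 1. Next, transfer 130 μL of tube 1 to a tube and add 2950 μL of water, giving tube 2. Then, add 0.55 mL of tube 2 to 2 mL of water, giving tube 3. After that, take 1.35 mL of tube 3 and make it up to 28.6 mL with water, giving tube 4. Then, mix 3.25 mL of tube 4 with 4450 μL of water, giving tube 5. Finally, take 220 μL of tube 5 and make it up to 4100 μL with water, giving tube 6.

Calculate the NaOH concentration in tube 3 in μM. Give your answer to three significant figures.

Step 1: 24-fold → factor 24
Step 2: 130 μL + 2950 μL = 3080 μL total → factor 3080/130 = 23.692
Step 3: 0.55 mL + 2 mL = 2.55 mL total → factor 2.55/0.55 = 4.6364
Dilution factor through tube 3 = 24 × 23.692 × 4.6364 = 2636.3
[tube 3] = 0.200 M / 2636.3 = 7.586 × 10^-5 M = 75.9 μM

75.9 μM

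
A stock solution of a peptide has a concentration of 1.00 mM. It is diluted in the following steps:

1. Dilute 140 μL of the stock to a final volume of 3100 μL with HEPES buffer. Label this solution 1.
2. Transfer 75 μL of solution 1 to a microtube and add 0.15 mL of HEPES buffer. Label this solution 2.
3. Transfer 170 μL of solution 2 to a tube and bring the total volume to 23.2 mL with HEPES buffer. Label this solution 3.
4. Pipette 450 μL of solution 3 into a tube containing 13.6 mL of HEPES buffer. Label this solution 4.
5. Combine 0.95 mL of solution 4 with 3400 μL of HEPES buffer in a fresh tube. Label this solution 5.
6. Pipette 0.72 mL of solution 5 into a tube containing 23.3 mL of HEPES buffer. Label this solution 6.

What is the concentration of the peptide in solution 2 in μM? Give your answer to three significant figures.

15.1 μM

Step 1: 140 μL brought to 3100 μL → factor 3100/140 = 22.143
Step 2: 75 μL + 0.15 mL = 225 μL total → factor 225/75 = 3
Dilution factor through solution 2 = 22.143 × 3 = 66.429
[solution 2] = 1.00 mM / 66.429 = 0.01505 mM = 15.1 μM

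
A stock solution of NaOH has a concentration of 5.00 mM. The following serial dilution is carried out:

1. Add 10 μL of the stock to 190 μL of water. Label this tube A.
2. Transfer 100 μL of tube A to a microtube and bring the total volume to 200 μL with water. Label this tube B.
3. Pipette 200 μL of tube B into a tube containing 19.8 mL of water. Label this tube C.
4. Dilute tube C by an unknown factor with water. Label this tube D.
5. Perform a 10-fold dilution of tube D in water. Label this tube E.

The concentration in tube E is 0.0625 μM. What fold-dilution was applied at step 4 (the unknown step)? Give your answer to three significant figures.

2.00-fold

Step 1: 10 μL + 190 μL = 200 μL total → factor 200/10 = 20
Step 2: 100 μL brought to 200 μL → factor 200/100 = 2
Step 3: 200 μL + 19.8 mL = 20000 μL total → factor 20000/200 = 100
Step 4: unknown factor x
Step 5: 10-fold → factor 10
Product of known-step factors = 40000
Overall factor = 5.00 mM / (0.0625 μM) = 80000
x = 80000 / 40000 = 2.00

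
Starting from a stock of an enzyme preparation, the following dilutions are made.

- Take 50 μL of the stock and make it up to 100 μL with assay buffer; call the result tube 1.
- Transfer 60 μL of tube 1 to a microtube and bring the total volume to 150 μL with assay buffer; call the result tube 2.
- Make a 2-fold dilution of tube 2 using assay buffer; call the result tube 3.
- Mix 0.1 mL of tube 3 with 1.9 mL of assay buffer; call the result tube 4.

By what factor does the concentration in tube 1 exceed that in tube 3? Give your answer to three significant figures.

Step 1: 50 μL brought to 100 μL → factor 100/50 = 2
Step 2: 60 μL brought to 150 μL → factor 150/60 = 2.5
Step 3: 2-fold → factor 2
Dilution factor to tube 1 = 2; to tube 3 = 10
[tube 1]/[tube 3] = (factor to tube 3)/(factor to tube 1) = 10/2 = 5.00

5.00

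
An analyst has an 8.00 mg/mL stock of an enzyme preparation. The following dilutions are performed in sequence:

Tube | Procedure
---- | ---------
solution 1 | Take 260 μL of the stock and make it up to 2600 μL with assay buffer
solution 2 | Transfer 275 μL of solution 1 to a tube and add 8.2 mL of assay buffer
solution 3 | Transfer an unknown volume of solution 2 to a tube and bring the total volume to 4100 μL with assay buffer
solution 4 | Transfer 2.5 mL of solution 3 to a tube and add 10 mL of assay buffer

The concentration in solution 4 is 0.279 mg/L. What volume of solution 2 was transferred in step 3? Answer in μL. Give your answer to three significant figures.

Step 1: 260 μL brought to 2600 μL → factor 2600/260 = 10
Step 2: 275 μL + 8.2 mL = 8475 μL total → factor 8475/275 = 30.818
Step 3: v brought to 4100 μL → factor = 4100 μL/v
Step 4: 2.5 mL + 10 mL = 12.5 mL total → factor 12.5/2.5 = 5
Product of known-step factors = 1540.9
Overall factor = 8.00 mg/mL / (0.279 mg/L) = 28674
Step-3 factor = 28674 / 1540.9 = 18.608
v = 4100 μL / 18.608 = 220 μL

220 μL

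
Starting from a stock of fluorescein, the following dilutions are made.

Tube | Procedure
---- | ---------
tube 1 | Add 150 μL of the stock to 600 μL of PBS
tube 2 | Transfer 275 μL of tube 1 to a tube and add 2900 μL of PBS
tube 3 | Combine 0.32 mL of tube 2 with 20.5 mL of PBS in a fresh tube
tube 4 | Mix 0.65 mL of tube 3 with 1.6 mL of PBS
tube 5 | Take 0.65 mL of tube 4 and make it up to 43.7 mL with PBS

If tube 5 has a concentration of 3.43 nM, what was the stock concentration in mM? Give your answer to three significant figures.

Step 1: 150 μL + 600 μL = 750 μL total → factor 750/150 = 5
Step 2: 275 μL + 2900 μL = 3175 μL total → factor 3175/275 = 11.545
Step 3: 0.32 mL + 20.5 mL = 20.82 mL total → factor 20.82/0.32 = 65.062
Step 4: 0.65 mL + 1.6 mL = 2.25 mL total → factor 2.25/0.65 = 3.4615
Step 5: 0.65 mL brought to 43.7 mL → factor 43.7/0.65 = 67.231
Overall dilution factor = 5 × 11.545 × 65.062 × 3.4615 × 67.231 = 8.7408 × 10^5
Stock = 3.43 nM × 8.7408 × 10^5 = 2.998 × 10^6 nM = 3.00 mM

3.00 mM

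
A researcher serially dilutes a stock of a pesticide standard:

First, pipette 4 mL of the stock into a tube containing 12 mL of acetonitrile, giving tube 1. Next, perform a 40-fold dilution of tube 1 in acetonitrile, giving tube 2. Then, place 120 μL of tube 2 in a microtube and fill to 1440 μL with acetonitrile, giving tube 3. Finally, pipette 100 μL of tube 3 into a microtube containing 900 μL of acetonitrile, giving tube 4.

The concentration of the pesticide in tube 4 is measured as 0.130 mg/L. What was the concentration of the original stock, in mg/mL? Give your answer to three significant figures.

Step 1: 4 mL + 12 mL = 16 mL total → factor 16/4 = 4
Step 2: 40-fold → factor 40
Step 3: 120 μL brought to 1440 μL → factor 1440/120 = 12
Step 4: 100 μL + 900 μL = 1000 μL total → factor 1000/100 = 10
Overall dilution factor = 4 × 40 × 12 × 10 = 19200
Stock = 0.130 mg/L × 19200 = 2496 mg/L = 2.50 mg/mL

2.50 mg/mL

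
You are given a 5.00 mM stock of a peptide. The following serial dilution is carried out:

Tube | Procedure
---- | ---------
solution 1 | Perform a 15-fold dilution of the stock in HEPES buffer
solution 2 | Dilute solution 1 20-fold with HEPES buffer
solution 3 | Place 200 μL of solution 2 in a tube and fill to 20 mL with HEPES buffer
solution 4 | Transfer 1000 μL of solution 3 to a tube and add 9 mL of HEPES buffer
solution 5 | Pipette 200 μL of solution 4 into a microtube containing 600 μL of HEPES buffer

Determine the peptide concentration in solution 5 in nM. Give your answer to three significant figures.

Step 1: 15-fold → factor 15
Step 2: 20-fold → factor 20
Step 3: 200 μL brought to 20 mL → factor 20000/200 = 100
Step 4: 1000 μL + 9 mL = 10000 μL total → factor 10000/1000 = 10
Step 5: 200 μL + 600 μL = 800 μL total → factor 800/200 = 4
Overall dilution factor = 15 × 20 × 100 × 10 × 4 = 1.2 × 10^6
Final = 5.00 mM / 1.2 × 10^6 = 4.167 × 10^-6 mM = 4.17 nM

4.17 nM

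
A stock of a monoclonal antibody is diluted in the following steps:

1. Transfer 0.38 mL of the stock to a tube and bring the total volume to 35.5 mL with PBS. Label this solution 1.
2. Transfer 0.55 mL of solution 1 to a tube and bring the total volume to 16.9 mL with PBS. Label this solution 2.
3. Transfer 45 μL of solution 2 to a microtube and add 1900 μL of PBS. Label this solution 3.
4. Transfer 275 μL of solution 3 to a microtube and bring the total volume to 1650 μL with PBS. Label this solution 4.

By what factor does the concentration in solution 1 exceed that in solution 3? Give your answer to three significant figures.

1.33 × 10^3

Step 1: 0.38 mL brought to 35.5 mL → factor 35.5/0.38 = 93.421
Step 2: 0.55 mL brought to 16.9 mL → factor 16.9/0.55 = 30.727
Step 3: 45 μL + 1900 μL = 1945 μL total → factor 1945/45 = 43.222
Dilution factor to solution 1 = 93.421; to solution 3 = 1.2407 × 10^5
[solution 1]/[solution 3] = (factor to solution 3)/(factor to solution 1) = 1.2407 × 10^5/93.421 = 1.33 × 10^3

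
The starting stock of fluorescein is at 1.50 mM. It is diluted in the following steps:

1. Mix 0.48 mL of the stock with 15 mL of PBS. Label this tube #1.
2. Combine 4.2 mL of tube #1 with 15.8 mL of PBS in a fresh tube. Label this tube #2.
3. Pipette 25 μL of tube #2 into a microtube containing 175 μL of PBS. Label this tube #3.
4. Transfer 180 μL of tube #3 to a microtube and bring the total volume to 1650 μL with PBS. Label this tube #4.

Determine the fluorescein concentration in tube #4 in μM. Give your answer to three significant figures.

Step 1: 0.48 mL + 15 mL = 15.48 mL total → factor 15.48/0.48 = 32.25
Step 2: 4.2 mL + 15.8 mL = 20 mL total → factor 20/4.2 = 4.7619
Step 3: 25 μL + 175 μL = 200 μL total → factor 200/25 = 8
Step 4: 180 μL brought to 1650 μL → factor 1650/180 = 9.1667
Overall dilution factor = 32.25 × 4.7619 × 8 × 9.1667 = 11262
Final = 1.50 mM / 11262 = 0.0001332 mM = 0.133 μM

0.133 μM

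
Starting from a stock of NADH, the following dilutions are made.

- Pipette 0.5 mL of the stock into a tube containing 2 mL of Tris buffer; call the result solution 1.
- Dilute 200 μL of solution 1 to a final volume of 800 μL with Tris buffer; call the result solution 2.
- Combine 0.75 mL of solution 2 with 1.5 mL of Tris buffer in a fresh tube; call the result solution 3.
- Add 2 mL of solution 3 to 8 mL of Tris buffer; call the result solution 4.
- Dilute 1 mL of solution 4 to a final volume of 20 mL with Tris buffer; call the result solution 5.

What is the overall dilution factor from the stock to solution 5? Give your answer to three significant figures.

6.00 × 10^3

Step 1: 0.5 mL + 2 mL = 2.5 mL total → factor 2.5/0.5 = 5
Step 2: 200 μL brought to 800 μL → factor 800/200 = 4
Step 3: 0.75 mL + 1.5 mL = 2.25 mL total → factor 2.25/0.75 = 3
Step 4: 2 mL + 8 mL = 10 mL total → factor 10/2 = 5
Step 5: 1 mL brought to 20 mL → factor 20/1 = 20
Overall dilution factor = 5 × 4 × 3 × 5 × 20 = 6000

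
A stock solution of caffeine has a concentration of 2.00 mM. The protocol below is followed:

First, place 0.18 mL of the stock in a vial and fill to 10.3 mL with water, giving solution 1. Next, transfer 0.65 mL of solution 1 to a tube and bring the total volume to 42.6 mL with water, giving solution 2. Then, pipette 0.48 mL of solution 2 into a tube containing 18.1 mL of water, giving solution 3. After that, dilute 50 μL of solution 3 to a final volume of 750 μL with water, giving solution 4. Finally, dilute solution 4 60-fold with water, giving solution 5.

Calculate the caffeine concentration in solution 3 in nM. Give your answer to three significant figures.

Step 1: 0.18 mL brought to 10.3 mL → factor 10.3/0.18 = 57.222
Step 2: 0.65 mL brought to 42.6 mL → factor 42.6/0.65 = 65.538
Step 3: 0.48 mL + 18.1 mL = 18.58 mL total → factor 18.58/0.48 = 38.708
Dilution factor through solution 3 = 57.222 × 65.538 × 38.708 = 1.4517 × 10^5
[solution 3] = 2.00 mM / 1.4517 × 10^5 = 1.378 × 10^-5 mM = 13.8 nM

13.8 nM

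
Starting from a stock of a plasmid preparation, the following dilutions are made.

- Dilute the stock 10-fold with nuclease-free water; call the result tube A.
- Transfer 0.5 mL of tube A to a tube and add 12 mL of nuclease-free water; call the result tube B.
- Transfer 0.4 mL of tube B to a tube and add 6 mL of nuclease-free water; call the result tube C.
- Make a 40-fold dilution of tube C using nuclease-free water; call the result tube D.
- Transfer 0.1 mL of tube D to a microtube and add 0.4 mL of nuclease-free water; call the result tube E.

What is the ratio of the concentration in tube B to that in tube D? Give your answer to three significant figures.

Step 1: 10-fold → factor 10
Step 2: 0.5 mL + 12 mL = 12.5 mL total → factor 12.5/0.5 = 25
Step 3: 0.4 mL + 6 mL = 6.4 mL total → factor 6.4/0.4 = 16
Step 4: 40-fold → factor 40
Dilution factor to tube B = 250; to tube D = 1.6 × 10^5
[tube B]/[tube D] = (factor to tube D)/(factor to tube B) = 1.6 × 10^5/250 = 640

640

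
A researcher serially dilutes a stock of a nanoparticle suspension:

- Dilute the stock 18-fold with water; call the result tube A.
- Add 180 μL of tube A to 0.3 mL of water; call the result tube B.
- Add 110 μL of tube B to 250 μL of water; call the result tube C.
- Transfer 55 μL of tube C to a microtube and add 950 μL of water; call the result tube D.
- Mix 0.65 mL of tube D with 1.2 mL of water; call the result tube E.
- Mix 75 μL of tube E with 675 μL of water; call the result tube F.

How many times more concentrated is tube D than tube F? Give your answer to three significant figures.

28.5

Step 1: 18-fold → factor 18
Step 2: 180 μL + 0.3 mL = 480 μL total → factor 480/180 = 2.6667
Step 3: 110 μL + 250 μL = 360 μL total → factor 360/110 = 3.2727
Step 4: 55 μL + 950 μL = 1005 μL total → factor 1005/55 = 18.273
Step 5: 0.65 mL + 1.2 mL = 1.85 mL total → factor 1.85/0.65 = 2.8462
Step 6: 75 μL + 675 μL = 750 μL total → factor 750/75 = 10
Dilution factor to tube D = 2870.5; to tube F = 81698
[tube D]/[tube F] = (factor to tube F)/(factor to tube D) = 81698/2870.5 = 28.5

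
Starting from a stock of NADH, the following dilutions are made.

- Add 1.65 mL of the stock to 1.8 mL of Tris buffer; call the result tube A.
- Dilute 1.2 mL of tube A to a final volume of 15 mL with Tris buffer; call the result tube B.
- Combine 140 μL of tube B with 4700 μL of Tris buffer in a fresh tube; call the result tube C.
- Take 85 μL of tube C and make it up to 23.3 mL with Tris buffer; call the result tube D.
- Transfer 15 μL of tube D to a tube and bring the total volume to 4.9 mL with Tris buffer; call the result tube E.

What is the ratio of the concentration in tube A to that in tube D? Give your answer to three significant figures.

Step 1: 1.65 mL + 1.8 mL = 3.45 mL total → factor 3.45/1.65 = 2.0909
Step 2: 1.2 mL brought to 15 mL → factor 15/1.2 = 12.5
Step 3: 140 μL + 4700 μL = 4840 μL total → factor 4840/140 = 34.571
Step 4: 85 μL brought to 23.3 mL → factor 23300/85 = 274.12
Dilution factor to tube A = 2.0909; to tube D = 2.4768 × 10^5
[tube A]/[tube D] = (factor to tube D)/(factor to tube A) = 2.4768 × 10^5/2.0909 = 1.18 × 10^5

1.18 × 10^5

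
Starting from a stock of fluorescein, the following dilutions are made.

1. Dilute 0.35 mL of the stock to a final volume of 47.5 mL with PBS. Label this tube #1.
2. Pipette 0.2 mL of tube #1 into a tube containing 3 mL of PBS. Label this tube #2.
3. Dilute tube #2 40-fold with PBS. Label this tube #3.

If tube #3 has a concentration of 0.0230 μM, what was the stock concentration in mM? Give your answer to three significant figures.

Step 1: 0.35 mL brought to 47.5 mL → factor 47.5/0.35 = 135.71
Step 2: 0.2 mL + 3 mL = 3.2 mL total → factor 3.2/0.2 = 16
Step 3: 40-fold → factor 40
Overall dilution factor = 135.71 × 16 × 40 = 86857
Stock = 0.0230 μM × 86857 = 1998 μM = 2.00 mM

2.00 mM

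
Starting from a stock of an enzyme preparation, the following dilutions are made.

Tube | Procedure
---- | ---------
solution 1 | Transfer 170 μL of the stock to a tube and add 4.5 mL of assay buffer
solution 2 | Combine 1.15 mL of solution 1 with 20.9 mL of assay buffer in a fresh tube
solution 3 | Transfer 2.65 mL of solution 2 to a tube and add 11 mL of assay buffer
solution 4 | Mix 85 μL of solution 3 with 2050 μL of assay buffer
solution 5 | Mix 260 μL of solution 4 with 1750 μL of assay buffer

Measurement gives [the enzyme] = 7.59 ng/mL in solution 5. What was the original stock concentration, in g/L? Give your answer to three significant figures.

4.00 g/L

Step 1: 170 μL + 4.5 mL = 4670 μL total → factor 4670/170 = 27.471
Step 2: 1.15 mL + 20.9 mL = 22.05 mL total → factor 22.05/1.15 = 19.174
Step 3: 2.65 mL + 11 mL = 13.65 mL total → factor 13.65/2.65 = 5.1509
Step 4: 85 μL + 2050 μL = 2135 μL total → factor 2135/85 = 25.118
Step 5: 260 μL + 1750 μL = 2010 μL total → factor 2010/260 = 7.7308
Overall dilution factor = 27.471 × 19.174 × 5.1509 × 25.118 × 7.7308 = 5.2683 × 10^5
Stock = 7.59 ng/mL × 5.2683 × 10^5 = 3.999 × 10^6 ng/mL = 4.00 g/L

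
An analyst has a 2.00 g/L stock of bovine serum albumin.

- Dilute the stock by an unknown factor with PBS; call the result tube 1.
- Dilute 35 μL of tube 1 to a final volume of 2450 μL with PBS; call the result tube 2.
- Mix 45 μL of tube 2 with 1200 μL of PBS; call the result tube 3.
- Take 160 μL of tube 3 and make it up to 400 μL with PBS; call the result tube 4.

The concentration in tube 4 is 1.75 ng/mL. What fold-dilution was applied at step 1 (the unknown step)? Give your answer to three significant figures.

236-fold

Step 1: unknown factor x
Step 2: 35 μL brought to 2450 μL → factor 2450/35 = 70
Step 3: 45 μL + 1200 μL = 1245 μL total → factor 1245/45 = 27.667
Step 4: 160 μL brought to 400 μL → factor 400/160 = 2.5
Product of known-step factors = 4841.7
Overall factor = 2.00 g/L / (1.75 ng/mL) = 1.1429 × 10^6
x = 1.1429 × 10^6 / 4841.7 = 236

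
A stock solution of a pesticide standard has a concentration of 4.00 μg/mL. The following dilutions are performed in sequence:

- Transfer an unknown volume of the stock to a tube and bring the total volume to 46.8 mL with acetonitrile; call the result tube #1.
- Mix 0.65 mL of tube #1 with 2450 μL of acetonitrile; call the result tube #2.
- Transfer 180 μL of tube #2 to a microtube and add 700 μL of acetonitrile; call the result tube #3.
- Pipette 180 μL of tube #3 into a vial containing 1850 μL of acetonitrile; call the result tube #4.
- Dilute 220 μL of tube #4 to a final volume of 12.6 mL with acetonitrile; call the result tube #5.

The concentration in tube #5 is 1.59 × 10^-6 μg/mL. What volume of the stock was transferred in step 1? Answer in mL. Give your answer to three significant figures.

Step 1: v brought to 46.8 mL → factor = 46.8 mL/v
Step 2: 0.65 mL + 2450 μL = 3.1 mL total → factor 3.1/0.65 = 4.7692
Step 3: 180 μL + 700 μL = 880 μL total → factor 880/180 = 4.8889
Step 4: 180 μL + 1850 μL = 2030 μL total → factor 2030/180 = 11.278
Step 5: 220 μL brought to 12.6 mL → factor 12600/220 = 57.273
Product of known-step factors = 15060
Overall factor = 4.00 μg/mL / (1.59 × 10^-6 μg/mL) = 2.5157 × 10^6
Step-1 factor = 2.5157 × 10^6 / 15060 = 167.04
v = 46.8 mL / 167.04 = 0.280 mL

0.280 mL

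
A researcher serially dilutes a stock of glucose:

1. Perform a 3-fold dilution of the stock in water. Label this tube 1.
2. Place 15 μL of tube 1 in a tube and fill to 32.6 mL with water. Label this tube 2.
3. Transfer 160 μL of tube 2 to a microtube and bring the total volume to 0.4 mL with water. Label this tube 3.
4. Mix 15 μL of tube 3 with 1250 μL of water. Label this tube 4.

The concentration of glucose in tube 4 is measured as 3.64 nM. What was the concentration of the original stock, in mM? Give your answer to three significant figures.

5.00 mM

Step 1: 3-fold → factor 3
Step 2: 15 μL brought to 32.6 mL → factor 32600/15 = 2173.3
Step 3: 160 μL brought to 0.4 mL → factor 400/160 = 2.5
Step 4: 15 μL + 1250 μL = 1265 μL total → factor 1265/15 = 84.333
Overall dilution factor = 3 × 2173.3 × 2.5 × 84.333 = 1.3746 × 10^6
Stock = 3.64 nM × 1.3746 × 10^6 = 5.004 × 10^6 nM = 5.00 mM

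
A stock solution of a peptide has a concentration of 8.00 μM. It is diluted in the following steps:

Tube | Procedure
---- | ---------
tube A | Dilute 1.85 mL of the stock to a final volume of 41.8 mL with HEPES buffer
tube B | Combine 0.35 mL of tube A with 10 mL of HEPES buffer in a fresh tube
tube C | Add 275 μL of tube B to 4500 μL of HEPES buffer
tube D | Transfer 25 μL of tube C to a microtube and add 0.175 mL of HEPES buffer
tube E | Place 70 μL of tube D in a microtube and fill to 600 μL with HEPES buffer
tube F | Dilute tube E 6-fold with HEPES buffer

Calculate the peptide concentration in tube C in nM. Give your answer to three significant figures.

Step 1: 1.85 mL brought to 41.8 mL → factor 41.8/1.85 = 22.595
Step 2: 0.35 mL + 10 mL = 10.35 mL total → factor 10.35/0.35 = 29.571
Step 3: 275 μL + 4500 μL = 4775 μL total → factor 4775/275 = 17.364
Dilution factor through tube C = 22.595 × 29.571 × 17.364 = 11602
[tube C] = 8.00 μM / 11602 = 0.0006896 μM = 0.690 nM

0.690 nM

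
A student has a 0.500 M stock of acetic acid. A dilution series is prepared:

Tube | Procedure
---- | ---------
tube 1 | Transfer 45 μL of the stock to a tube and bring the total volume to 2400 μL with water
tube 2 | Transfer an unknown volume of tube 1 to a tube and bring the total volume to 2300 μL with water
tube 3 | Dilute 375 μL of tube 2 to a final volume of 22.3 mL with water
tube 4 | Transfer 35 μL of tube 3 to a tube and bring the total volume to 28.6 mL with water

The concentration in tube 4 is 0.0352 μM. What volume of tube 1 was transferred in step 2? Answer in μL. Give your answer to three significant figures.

Step 1: 45 μL brought to 2400 μL → factor 2400/45 = 53.333
Step 2: v brought to 2300 μL → factor = 2300 μL/v
Step 3: 375 μL brought to 22.3 mL → factor 22300/375 = 59.467
Step 4: 35 μL brought to 28.6 mL → factor 28600/35 = 817.14
Product of known-step factors = 2.5916 × 10^6
Overall factor = 0.500 M / (0.0352 μM) = 1.4205 × 10^7
Step-2 factor = 1.4205 × 10^7 / 2.5916 × 10^6 = 5.481
v = 2300 μL / 5.481 = 420 μL

420 μL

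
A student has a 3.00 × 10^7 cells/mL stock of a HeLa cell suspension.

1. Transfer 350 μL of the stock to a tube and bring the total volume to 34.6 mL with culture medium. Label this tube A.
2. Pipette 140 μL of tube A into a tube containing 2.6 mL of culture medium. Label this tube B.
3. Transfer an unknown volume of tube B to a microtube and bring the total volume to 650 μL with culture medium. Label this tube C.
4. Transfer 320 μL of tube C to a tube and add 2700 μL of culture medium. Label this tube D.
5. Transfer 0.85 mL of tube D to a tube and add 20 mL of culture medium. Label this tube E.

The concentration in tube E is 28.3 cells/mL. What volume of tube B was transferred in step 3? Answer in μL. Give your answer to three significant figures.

Step 1: 350 μL brought to 34.6 mL → factor 34600/350 = 98.857
Step 2: 140 μL + 2.6 mL = 2740 μL total → factor 2740/140 = 19.571
Step 3: v brought to 650 μL → factor = 650 μL/v
Step 4: 320 μL + 2700 μL = 3020 μL total → factor 3020/320 = 9.4375
Step 5: 0.85 mL + 20 mL = 20.85 mL total → factor 20.85/0.85 = 24.529
Product of known-step factors = 4.4789 × 10^5
Overall factor = 3.00 × 10^7 cells/mL / (28.3 cells/mL) = 1.0601 × 10^6
Step-3 factor = 1.0601 × 10^6 / 4.4789 × 10^5 = 2.3668
v = 650 μL / 2.3668 = 275 μL

275 μL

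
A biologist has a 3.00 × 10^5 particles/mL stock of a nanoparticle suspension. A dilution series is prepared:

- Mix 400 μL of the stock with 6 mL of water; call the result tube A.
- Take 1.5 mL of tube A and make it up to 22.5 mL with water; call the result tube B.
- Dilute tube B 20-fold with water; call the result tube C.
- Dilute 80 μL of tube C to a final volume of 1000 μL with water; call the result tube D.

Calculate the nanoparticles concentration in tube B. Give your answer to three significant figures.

1.25 × 10^3 particles/mL

Step 1: 400 μL + 6 mL = 6400 μL total → factor 6400/400 = 16
Step 2: 1.5 mL brought to 22.5 mL → factor 22.5/1.5 = 15
Dilution factor through tube B = 16 × 15 = 240
[tube B] = 3.00 × 10^5 particles/mL / 240 = 1.25 × 10^3 particles/mL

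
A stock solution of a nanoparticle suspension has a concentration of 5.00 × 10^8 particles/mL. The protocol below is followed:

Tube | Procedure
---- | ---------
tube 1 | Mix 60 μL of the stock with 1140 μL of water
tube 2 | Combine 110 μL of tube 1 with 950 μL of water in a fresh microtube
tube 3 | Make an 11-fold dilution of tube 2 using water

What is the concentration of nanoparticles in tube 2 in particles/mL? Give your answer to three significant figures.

Step 1: 60 μL + 1140 μL = 1200 μL total → factor 1200/60 = 20
Step 2: 110 μL + 950 μL = 1060 μL total → factor 1060/110 = 9.6364
Dilution factor through tube 2 = 20 × 9.6364 = 192.73
[tube 2] = 5.00 × 10^8 particles/mL / 192.73 = 2.59 × 10^6 particles/mL

2.59 × 10^6 particles/mL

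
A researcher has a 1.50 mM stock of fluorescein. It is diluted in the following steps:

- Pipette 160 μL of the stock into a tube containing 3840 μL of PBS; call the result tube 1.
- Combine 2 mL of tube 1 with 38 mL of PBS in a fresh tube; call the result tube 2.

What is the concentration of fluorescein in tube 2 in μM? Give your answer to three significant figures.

Step 1: 160 μL + 3840 μL = 4000 μL total → factor 4000/160 = 25
Step 2: 2 mL + 38 mL = 40 mL total → factor 40/2 = 20
Overall dilution factor = 25 × 20 = 500
Final = 1.50 mM / 500 = 0.003000 mM = 3.00 μM

3.00 μM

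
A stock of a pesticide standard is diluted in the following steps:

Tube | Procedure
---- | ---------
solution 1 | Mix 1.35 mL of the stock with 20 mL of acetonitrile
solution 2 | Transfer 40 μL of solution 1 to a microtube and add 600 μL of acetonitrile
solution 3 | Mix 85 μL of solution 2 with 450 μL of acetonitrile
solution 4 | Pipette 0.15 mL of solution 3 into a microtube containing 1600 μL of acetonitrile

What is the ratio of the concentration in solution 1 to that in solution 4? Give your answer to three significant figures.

Step 1: 1.35 mL + 20 mL = 21.35 mL total → factor 21.35/1.35 = 15.815
Step 2: 40 μL + 600 μL = 640 μL total → factor 640/40 = 16
Step 3: 85 μL + 450 μL = 535 μL total → factor 535/85 = 6.2941
Step 4: 0.15 mL + 1600 μL = 1.75 mL total → factor 1.75/0.15 = 11.667
Dilution factor to solution 1 = 15.815; to solution 4 = 18581
[solution 1]/[solution 4] = (factor to solution 4)/(factor to solution 1) = 18581/15.815 = 1.17 × 10^3

1.17 × 10^3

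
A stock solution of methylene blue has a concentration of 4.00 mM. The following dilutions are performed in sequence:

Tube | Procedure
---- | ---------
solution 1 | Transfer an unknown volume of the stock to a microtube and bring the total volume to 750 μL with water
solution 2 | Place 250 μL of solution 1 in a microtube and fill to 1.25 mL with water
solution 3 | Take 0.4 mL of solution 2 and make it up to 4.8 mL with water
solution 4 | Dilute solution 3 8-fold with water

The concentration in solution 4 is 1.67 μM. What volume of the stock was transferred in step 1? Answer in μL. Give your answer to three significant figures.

Step 1: v brought to 750 μL → factor = 750 μL/v
Step 2: 250 μL brought to 1.25 mL → factor 1250/250 = 5
Step 3: 0.4 mL brought to 4.8 mL → factor 4.8/0.4 = 12
Step 4: 8-fold → factor 8
Product of known-step factors = 480
Overall factor = 4.00 mM / (1.67 μM) = 2395.2
Step-1 factor = 2395.2 / 480 = 4.99
v = 750 μL / 4.99 = 150 μL

150 μL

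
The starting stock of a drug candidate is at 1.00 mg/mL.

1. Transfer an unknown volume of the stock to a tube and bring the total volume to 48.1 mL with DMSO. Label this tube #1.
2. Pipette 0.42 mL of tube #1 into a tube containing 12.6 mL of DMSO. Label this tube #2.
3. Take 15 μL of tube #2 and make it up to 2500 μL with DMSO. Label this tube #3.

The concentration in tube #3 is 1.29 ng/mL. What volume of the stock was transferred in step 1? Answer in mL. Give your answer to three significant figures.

Step 1: v brought to 48.1 mL → factor = 48.1 mL/v
Step 2: 0.42 mL + 12.6 mL = 13.02 mL total → factor 13.02/0.42 = 31
Step 3: 15 μL brought to 2500 μL → factor 2500/15 = 166.67
Product of known-step factors = 5166.7
Overall factor = 1.00 mg/mL / (1.29 ng/mL) = 7.7519 × 10^5
Step-1 factor = 7.7519 × 10^5 / 5166.7 = 150.04
v = 48.1 mL / 150.04 = 0.321 mL

0.321 mL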